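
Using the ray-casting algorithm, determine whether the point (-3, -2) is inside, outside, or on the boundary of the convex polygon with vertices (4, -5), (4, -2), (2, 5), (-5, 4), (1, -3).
The point (-3, -2) lies strictly outside the polygon

Cast a horizontal ray to the right from the query point and count how many polygon edges it crosses (each edge strictly once or zero times, handled with the usual half-open convention). 
Parity of crossings → even ⇒ outside.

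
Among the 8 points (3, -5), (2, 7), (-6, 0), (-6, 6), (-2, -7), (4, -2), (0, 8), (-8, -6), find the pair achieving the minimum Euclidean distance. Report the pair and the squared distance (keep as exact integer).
Pair = ((2, 7), (0, 8)); squared distance = 5

Compute all C(8, 2) = 28 pairwise squared distances (x_i − x_j)² + (y_i − y_j)². The minimum is 5, attained by the pair ((2, 7), (0, 8)).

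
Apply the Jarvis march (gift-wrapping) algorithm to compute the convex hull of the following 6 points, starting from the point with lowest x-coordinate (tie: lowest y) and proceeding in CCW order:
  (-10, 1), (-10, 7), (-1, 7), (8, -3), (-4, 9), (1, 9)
Hull (CCW) = [(-10, 1), (8, -3), (1, 9), (-4, 9), (-10, 7)]

Jarvis march: at each step, from the current hull vertex p, select the next vertex q as the point such that every other point lies strictly to the left of (or on) the directed line p → q. (Equivalently: for every other point r, the cross product (q − p) × (r − p) ≥ 0.)
Starting point (lowest x, tie lowest y): (-10, 1). Wrap until returning to start. Resulting hull: (-10, 1), (8, -3), (1, 9), (-4, 9), (-10, 7).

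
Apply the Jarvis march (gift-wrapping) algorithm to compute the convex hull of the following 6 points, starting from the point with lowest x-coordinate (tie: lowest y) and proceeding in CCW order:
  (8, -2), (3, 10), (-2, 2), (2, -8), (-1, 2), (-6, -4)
Hull (CCW) = [(-6, -4), (2, -8), (8, -2), (3, 10)]

Jarvis march: at each step, from the current hull vertex p, select the next vertex q as the point such that every other point lies strictly to the left of (or on) the directed line p → q. (Equivalently: for every other point r, the cross product (q − p) × (r − p) ≥ 0.)
Starting point (lowest x, tie lowest y): (-6, -4). Wrap until returning to start. Resulting hull: (-6, -4), (2, -8), (8, -2), (3, 10).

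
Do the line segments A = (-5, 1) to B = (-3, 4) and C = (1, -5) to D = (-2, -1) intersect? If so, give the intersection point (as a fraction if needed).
No (intersection of containing lines falls outside at least one segment)

Parametrize and solve: t = 6/17, s = 30/17. At least one of these is outside [0, 1], so the segments do not intersect.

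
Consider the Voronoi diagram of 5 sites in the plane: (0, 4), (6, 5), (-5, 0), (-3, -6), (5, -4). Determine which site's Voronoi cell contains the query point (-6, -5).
Nearest site = (-3, -6)

The Voronoi cell of site s contains exactly those query points closer to s than to any other site. Compute squared distances from q = (-6, -5) to each site:
  (-3 − -6)² + (-6 − -5)² = 10
  (-5 − -6)² + (0 − -5)² = 26
  (0 − -6)² + (4 − -5)² = 117
  (5 − -6)² + (-4 − -5)² = 122
  (6 − -6)² + (5 − -5)² = 244
Minimum is attained by (-3, -6), so q lies in its Voronoi cell.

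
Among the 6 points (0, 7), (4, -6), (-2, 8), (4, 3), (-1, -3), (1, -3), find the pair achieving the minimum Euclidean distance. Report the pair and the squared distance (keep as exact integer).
Pair = ((-1, -3), (1, -3)); squared distance = 4

Compute all C(6, 2) = 15 pairwise squared distances (x_i − x_j)² + (y_i − y_j)². The minimum is 4, attained by the pair ((-1, -3), (1, -3)).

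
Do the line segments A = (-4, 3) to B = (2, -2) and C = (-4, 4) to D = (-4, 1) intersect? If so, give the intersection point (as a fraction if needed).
Yes; intersection at (-4, 3) (t = 0 on AB, s = 1/3 on CD)

Parametrize AB as A + t(B − A) = (-4 + 6 t, 3 + -5 t) and CD as C + s(D − C) = (-4 + 0 s, 4 + -3 s). Solve the linear system for (t, s). Determinant = 18 ≠ 0, so a unique intersection of the containing lines exists. Solution: t = 0, s = 1/3 — both in [0, 1], so the segments cross. Intersection point: (-4, 3).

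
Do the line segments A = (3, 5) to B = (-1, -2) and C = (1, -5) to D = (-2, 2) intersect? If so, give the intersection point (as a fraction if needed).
Yes; intersection at (-29/49, -9/7) (t = 44/49 on AB, s = 26/49 on CD)

Parametrize AB as A + t(B − A) = (3 + -4 t, 5 + -7 t) and CD as C + s(D − C) = (1 + -3 s, -5 + 7 s). Solve the linear system for (t, s). Determinant = 49 ≠ 0, so a unique intersection of the containing lines exists. Solution: t = 44/49, s = 26/49 — both in [0, 1], so the segments cross. Intersection point: (-29/49, -9/7).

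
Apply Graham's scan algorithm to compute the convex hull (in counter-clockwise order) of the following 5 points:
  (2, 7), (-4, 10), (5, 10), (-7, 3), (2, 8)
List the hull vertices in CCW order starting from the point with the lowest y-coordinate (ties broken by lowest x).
Hull (CCW) = [(-7, 3), (2, 7), (5, 10), (-4, 10)]

Graham scan procedure:
  1. Find the pivot p₀ = point with lowest y (tie → lowest x): (-7, 3).
  2. Sort the remaining points by polar angle around p₀.
  3. Walk through sorted points, maintaining a stack; pop the top while the last three entries make a non-left turn (cross product ≤ 0).
  4. Final stack is the convex hull in CCW order: (-7, 3), (2, 7), (5, 10), (-4, 10).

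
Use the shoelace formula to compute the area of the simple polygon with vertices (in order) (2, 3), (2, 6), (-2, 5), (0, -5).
Area = 24

Shoelace formula: Area = (1/2) |Σ_i (x_i · y_{i+1} − x_{i+1} · y_i)| (indices mod n). Compute each cross term:
  (2)(6) − (2)(3) = 6
  (2)(5) − (-2)(6) = 22
  (-2)(-5) − (0)(5) = 10
  (0)(3) − (2)(-5) = 10
Sum = 48, so (signed) Area = 48/2 = 24, |Area| = 24.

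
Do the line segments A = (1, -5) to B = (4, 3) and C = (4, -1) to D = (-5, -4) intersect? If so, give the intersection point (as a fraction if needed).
Yes; intersection at (16/7, -11/7) (t = 3/7 on AB, s = 4/21 on CD)

Parametrize AB as A + t(B − A) = (1 + 3 t, -5 + 8 t) and CD as C + s(D − C) = (4 + -9 s, -1 + -3 s). Solve the linear system for (t, s). Determinant = -63 ≠ 0, so a unique intersection of the containing lines exists. Solution: t = 3/7, s = 4/21 — both in [0, 1], so the segments cross. Intersection point: (16/7, -11/7).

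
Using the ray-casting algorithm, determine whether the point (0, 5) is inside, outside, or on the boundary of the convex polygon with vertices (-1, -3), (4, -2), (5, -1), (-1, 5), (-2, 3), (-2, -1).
The point (0, 5) lies strictly outside the polygon

Cast a horizontal ray to the right from the query point and count how many polygon edges it crosses (each edge strictly once or zero times, handled with the usual half-open convention). 
Parity of crossings → even ⇒ outside.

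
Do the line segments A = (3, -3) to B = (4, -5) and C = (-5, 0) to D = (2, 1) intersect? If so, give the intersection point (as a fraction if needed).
No (intersection of containing lines falls outside at least one segment)

Parametrize and solve: t = -29/15, s = 13/15. At least one of these is outside [0, 1], so the segments do not intersect.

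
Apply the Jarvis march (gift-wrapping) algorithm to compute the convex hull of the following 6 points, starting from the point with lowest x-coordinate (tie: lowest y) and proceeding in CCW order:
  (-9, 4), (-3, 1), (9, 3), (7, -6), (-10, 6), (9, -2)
Hull (CCW) = [(-10, 6), (-9, 4), (7, -6), (9, -2), (9, 3)]

Jarvis march: at each step, from the current hull vertex p, select the next vertex q as the point such that every other point lies strictly to the left of (or on) the directed line p → q. (Equivalently: for every other point r, the cross product (q − p) × (r − p) ≥ 0.)
Starting point (lowest x, tie lowest y): (-10, 6). Wrap until returning to start. Resulting hull: (-10, 6), (-9, 4), (7, -6), (9, -2), (9, 3).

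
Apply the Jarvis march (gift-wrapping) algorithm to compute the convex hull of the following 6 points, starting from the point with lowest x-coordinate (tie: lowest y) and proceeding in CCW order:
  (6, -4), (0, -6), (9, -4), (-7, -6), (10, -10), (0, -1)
Hull (CCW) = [(-7, -6), (10, -10), (9, -4), (0, -1)]

Jarvis march: at each step, from the current hull vertex p, select the next vertex q as the point such that every other point lies strictly to the left of (or on) the directed line p → q. (Equivalently: for every other point r, the cross product (q − p) × (r − p) ≥ 0.)
Starting point (lowest x, tie lowest y): (-7, -6). Wrap until returning to start. Resulting hull: (-7, -6), (10, -10), (9, -4), (0, -1).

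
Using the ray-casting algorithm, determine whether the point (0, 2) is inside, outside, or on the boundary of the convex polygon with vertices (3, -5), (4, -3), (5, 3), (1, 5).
The point (0, 2) lies strictly outside the polygon

Cast a horizontal ray to the right from the query point and count how many polygon edges it crosses (each edge strictly once or zero times, handled with the usual half-open convention). 
Parity of crossings → even ⇒ outside.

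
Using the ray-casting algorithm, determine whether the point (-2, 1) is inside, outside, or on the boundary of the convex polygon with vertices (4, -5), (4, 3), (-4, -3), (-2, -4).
The point (-2, 1) lies strictly outside the polygon

Cast a horizontal ray to the right from the query point and count how many polygon edges it crosses (each edge strictly once or zero times, handled with the usual half-open convention). 
Parity of crossings → even ⇒ outside.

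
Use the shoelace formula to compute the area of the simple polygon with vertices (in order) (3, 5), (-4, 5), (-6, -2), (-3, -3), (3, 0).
Area = 109/2

Shoelace formula: Area = (1/2) |Σ_i (x_i · y_{i+1} − x_{i+1} · y_i)| (indices mod n). Compute each cross term:
  (3)(5) − (-4)(5) = 35
  (-4)(-2) − (-6)(5) = 38
  (-6)(-3) − (-3)(-2) = 12
  (-3)(0) − (3)(-3) = 9
  (3)(5) − (3)(0) = 15
Sum = 109, so (signed) Area = 109/2 = 109/2, |Area| = 109/2.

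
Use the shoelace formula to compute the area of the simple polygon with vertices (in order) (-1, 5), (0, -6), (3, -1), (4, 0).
Area = 24

Shoelace formula: Area = (1/2) |Σ_i (x_i · y_{i+1} − x_{i+1} · y_i)| (indices mod n). Compute each cross term:
  (-1)(-6) − (0)(5) = 6
  (0)(-1) − (3)(-6) = 18
  (3)(0) − (4)(-1) = 4
  (4)(5) − (-1)(0) = 20
Sum = 48, so (signed) Area = 48/2 = 24, |Area| = 24.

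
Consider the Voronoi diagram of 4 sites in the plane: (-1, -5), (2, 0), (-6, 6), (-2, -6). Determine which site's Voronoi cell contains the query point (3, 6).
Nearest site = (2, 0)

The Voronoi cell of site s contains exactly those query points closer to s than to any other site. Compute squared distances from q = (3, 6) to each site:
  (2 − 3)² + (0 − 6)² = 37
  (-6 − 3)² + (6 − 6)² = 81
  (-1 − 3)² + (-5 − 6)² = 137
  (-2 − 3)² + (-6 − 6)² = 169
Minimum is attained by (2, 0), so q lies in its Voronoi cell.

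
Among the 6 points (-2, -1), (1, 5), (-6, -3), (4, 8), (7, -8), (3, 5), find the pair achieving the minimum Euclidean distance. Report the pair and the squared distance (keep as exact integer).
Pair = ((1, 5), (3, 5)); squared distance = 4

Compute all C(6, 2) = 15 pairwise squared distances (x_i − x_j)² + (y_i − y_j)². The minimum is 4, attained by the pair ((1, 5), (3, 5)).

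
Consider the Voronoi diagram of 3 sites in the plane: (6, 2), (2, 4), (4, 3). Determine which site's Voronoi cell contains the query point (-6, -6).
Nearest site = (2, 4)

The Voronoi cell of site s contains exactly those query points closer to s than to any other site. Compute squared distances from q = (-6, -6) to each site:
  (2 − -6)² + (4 − -6)² = 164
  (4 − -6)² + (3 − -6)² = 181
  (6 − -6)² + (2 − -6)² = 208
Minimum is attained by (2, 4), so q lies in its Voronoi cell.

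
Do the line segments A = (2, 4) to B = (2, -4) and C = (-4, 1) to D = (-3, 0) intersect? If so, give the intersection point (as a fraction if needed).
No (intersection of containing lines falls outside at least one segment)

Parametrize and solve: t = 9/8, s = 6. At least one of these is outside [0, 1], so the segments do not intersect.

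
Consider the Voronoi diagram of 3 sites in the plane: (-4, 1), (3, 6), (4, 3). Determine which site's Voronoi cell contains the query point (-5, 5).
Nearest site = (-4, 1)

The Voronoi cell of site s contains exactly those query points closer to s than to any other site. Compute squared distances from q = (-5, 5) to each site:
  (-4 − -5)² + (1 − 5)² = 17
  (3 − -5)² + (6 − 5)² = 65
  (4 − -5)² + (3 − 5)² = 85
Minimum is attained by (-4, 1), so q lies in its Voronoi cell.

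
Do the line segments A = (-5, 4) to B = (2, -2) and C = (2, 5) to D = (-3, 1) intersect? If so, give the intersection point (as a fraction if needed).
Yes; intersection at (-129/58, 47/29) (t = 23/58 on AB, s = 49/58 on CD)

Parametrize AB as A + t(B − A) = (-5 + 7 t, 4 + -6 t) and CD as C + s(D − C) = (2 + -5 s, 5 + -4 s). Solve the linear system for (t, s). Determinant = 58 ≠ 0, so a unique intersection of the containing lines exists. Solution: t = 23/58, s = 49/58 — both in [0, 1], so the segments cross. Intersection point: (-129/58, 47/29).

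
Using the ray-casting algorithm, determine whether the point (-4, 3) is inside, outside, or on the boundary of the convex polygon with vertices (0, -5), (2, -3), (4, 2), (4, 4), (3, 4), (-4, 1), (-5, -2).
The point (-4, 3) lies strictly outside the polygon

Cast a horizontal ray to the right from the query point and count how many polygon edges it crosses (each edge strictly once or zero times, handled with the usual half-open convention). 
Parity of crossings → even ⇒ outside.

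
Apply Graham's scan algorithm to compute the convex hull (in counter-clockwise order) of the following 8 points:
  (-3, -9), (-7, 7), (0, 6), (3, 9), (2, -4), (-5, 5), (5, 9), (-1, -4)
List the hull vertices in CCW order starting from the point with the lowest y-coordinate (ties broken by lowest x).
Hull (CCW) = [(-3, -9), (2, -4), (5, 9), (3, 9), (-7, 7)]

Graham scan procedure:
  1. Find the pivot p₀ = point with lowest y (tie → lowest x): (-3, -9).
  2. Sort the remaining points by polar angle around p₀.
  3. Walk through sorted points, maintaining a stack; pop the top while the last three entries make a non-left turn (cross product ≤ 0).
  4. Final stack is the convex hull in CCW order: (-3, -9), (2, -4), (5, 9), (3, 9), (-7, 7).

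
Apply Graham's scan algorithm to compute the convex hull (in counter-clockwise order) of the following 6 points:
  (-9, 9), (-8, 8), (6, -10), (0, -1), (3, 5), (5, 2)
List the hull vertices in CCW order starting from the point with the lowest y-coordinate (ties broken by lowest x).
Hull (CCW) = [(6, -10), (5, 2), (3, 5), (-9, 9)]

Graham scan procedure:
  1. Find the pivot p₀ = point with lowest y (tie → lowest x): (6, -10).
  2. Sort the remaining points by polar angle around p₀.
  3. Walk through sorted points, maintaining a stack; pop the top while the last three entries make a non-left turn (cross product ≤ 0).
  4. Final stack is the convex hull in CCW order: (6, -10), (5, 2), (3, 5), (-9, 9).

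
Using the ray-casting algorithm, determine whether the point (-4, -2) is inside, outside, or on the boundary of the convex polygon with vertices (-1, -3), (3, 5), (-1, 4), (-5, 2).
The point (-4, -2) lies strictly outside the polygon

Cast a horizontal ray to the right from the query point and count how many polygon edges it crosses (each edge strictly once or zero times, handled with the usual half-open convention). 
Parity of crossings → even ⇒ outside.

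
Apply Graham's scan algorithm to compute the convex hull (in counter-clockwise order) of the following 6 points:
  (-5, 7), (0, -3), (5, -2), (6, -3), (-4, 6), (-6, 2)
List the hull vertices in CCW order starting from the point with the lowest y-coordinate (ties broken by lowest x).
Hull (CCW) = [(0, -3), (6, -3), (5, -2), (-5, 7), (-6, 2)]

Graham scan procedure:
  1. Find the pivot p₀ = point with lowest y (tie → lowest x): (0, -3).
  2. Sort the remaining points by polar angle around p₀.
  3. Walk through sorted points, maintaining a stack; pop the top while the last three entries make a non-left turn (cross product ≤ 0).
  4. Final stack is the convex hull in CCW order: (0, -3), (6, -3), (5, -2), (-5, 7), (-6, 2).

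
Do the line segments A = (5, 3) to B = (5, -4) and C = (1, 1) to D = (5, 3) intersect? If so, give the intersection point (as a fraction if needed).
Yes; intersection at (5, 3) (t = 0 on AB, s = 1 on CD)

Parametrize AB as A + t(B − A) = (5 + 0 t, 3 + -7 t) and CD as C + s(D − C) = (1 + 4 s, 1 + 2 s). Solve the linear system for (t, s). Determinant = -28 ≠ 0, so a unique intersection of the containing lines exists. Solution: t = 0, s = 1 — both in [0, 1], so the segments cross. Intersection point: (5, 3).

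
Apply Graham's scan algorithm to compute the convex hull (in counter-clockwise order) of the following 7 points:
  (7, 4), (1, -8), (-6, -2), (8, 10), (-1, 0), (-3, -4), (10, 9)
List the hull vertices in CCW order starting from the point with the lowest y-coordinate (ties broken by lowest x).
Hull (CCW) = [(1, -8), (10, 9), (8, 10), (-6, -2)]

Graham scan procedure:
  1. Find the pivot p₀ = point with lowest y (tie → lowest x): (1, -8).
  2. Sort the remaining points by polar angle around p₀.
  3. Walk through sorted points, maintaining a stack; pop the top while the last three entries make a non-left turn (cross product ≤ 0).
  4. Final stack is the convex hull in CCW order: (1, -8), (10, 9), (8, 10), (-6, -2).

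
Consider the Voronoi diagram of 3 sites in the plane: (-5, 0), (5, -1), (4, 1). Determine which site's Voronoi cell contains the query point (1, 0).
Nearest site = (4, 1)

The Voronoi cell of site s contains exactly those query points closer to s than to any other site. Compute squared distances from q = (1, 0) to each site:
  (4 − 1)² + (1 − 0)² = 10
  (5 − 1)² + (-1 − 0)² = 17
  (-5 − 1)² + (0 − 0)² = 36
Minimum is attained by (4, 1), so q lies in its Voronoi cell.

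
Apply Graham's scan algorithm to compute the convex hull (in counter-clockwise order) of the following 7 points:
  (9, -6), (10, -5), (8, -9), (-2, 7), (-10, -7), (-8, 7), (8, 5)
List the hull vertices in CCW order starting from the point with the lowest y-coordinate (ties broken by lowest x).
Hull (CCW) = [(8, -9), (10, -5), (8, 5), (-2, 7), (-8, 7), (-10, -7)]

Graham scan procedure:
  1. Find the pivot p₀ = point with lowest y (tie → lowest x): (8, -9).
  2. Sort the remaining points by polar angle around p₀.
  3. Walk through sorted points, maintaining a stack; pop the top while the last three entries make a non-left turn (cross product ≤ 0).
  4. Final stack is the convex hull in CCW order: (8, -9), (10, -5), (8, 5), (-2, 7), (-8, 7), (-10, -7).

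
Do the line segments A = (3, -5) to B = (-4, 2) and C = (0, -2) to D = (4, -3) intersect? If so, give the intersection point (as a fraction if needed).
Yes; intersection at (0, -2) (t = 3/7 on AB, s = 0 on CD)

Parametrize AB as A + t(B − A) = (3 + -7 t, -5 + 7 t) and CD as C + s(D − C) = (0 + 4 s, -2 + -1 s). Solve the linear system for (t, s). Determinant = 21 ≠ 0, so a unique intersection of the containing lines exists. Solution: t = 3/7, s = 0 — both in [0, 1], so the segments cross. Intersection point: (0, -2).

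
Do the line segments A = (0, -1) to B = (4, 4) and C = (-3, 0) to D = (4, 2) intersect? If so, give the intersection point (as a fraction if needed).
Yes; intersection at (52/27, 38/27) (t = 13/27 on AB, s = 19/27 on CD)

Parametrize AB as A + t(B − A) = (0 + 4 t, -1 + 5 t) and CD as C + s(D − C) = (-3 + 7 s, 0 + 2 s). Solve the linear system for (t, s). Determinant = 27 ≠ 0, so a unique intersection of the containing lines exists. Solution: t = 13/27, s = 19/27 — both in [0, 1], so the segments cross. Intersection point: (52/27, 38/27).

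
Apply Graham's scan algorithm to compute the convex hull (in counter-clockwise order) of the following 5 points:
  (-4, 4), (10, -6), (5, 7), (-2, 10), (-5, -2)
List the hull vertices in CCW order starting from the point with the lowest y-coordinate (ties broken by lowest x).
Hull (CCW) = [(10, -6), (5, 7), (-2, 10), (-4, 4), (-5, -2)]

Graham scan procedure:
  1. Find the pivot p₀ = point with lowest y (tie → lowest x): (10, -6).
  2. Sort the remaining points by polar angle around p₀.
  3. Walk through sorted points, maintaining a stack; pop the top while the last three entries make a non-left turn (cross product ≤ 0).
  4. Final stack is the convex hull in CCW order: (10, -6), (5, 7), (-2, 10), (-4, 4), (-5, -2).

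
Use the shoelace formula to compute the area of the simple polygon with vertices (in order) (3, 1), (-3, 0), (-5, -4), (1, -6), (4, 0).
Area = 77/2

Shoelace formula: Area = (1/2) |Σ_i (x_i · y_{i+1} − x_{i+1} · y_i)| (indices mod n). Compute each cross term:
  (3)(0) − (-3)(1) = 3
  (-3)(-4) − (-5)(0) = 12
  (-5)(-6) − (1)(-4) = 34
  (1)(0) − (4)(-6) = 24
  (4)(1) − (3)(0) = 4
Sum = 77, so (signed) Area = 77/2 = 77/2, |Area| = 77/2.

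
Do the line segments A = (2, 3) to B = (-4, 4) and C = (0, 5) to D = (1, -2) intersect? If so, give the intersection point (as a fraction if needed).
Yes; intersection at (10/41, 135/41) (t = 12/41 on AB, s = 10/41 on CD)

Parametrize AB as A + t(B − A) = (2 + -6 t, 3 + 1 t) and CD as C + s(D − C) = (0 + 1 s, 5 + -7 s). Solve the linear system for (t, s). Determinant = -41 ≠ 0, so a unique intersection of the containing lines exists. Solution: t = 12/41, s = 10/41 — both in [0, 1], so the segments cross. Intersection point: (10/41, 135/41).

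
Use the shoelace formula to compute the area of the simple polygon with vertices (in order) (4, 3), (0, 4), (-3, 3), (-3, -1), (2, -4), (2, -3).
Area = 37

Shoelace formula: Area = (1/2) |Σ_i (x_i · y_{i+1} − x_{i+1} · y_i)| (indices mod n). Compute each cross term:
  (4)(4) − (0)(3) = 16
  (0)(3) − (-3)(4) = 12
  (-3)(-1) − (-3)(3) = 12
  (-3)(-4) − (2)(-1) = 14
  (2)(-3) − (2)(-4) = 2
  (2)(3) − (4)(-3) = 18
Sum = 74, so (signed) Area = 74/2 = 37, |Area| = 37.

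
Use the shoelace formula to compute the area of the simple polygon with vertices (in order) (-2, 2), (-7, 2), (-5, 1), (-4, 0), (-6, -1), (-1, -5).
Area = 19

Shoelace formula: Area = (1/2) |Σ_i (x_i · y_{i+1} − x_{i+1} · y_i)| (indices mod n). Compute each cross term:
  (-2)(2) − (-7)(2) = 10
  (-7)(1) − (-5)(2) = 3
  (-5)(0) − (-4)(1) = 4
  (-4)(-1) − (-6)(0) = 4
  (-6)(-5) − (-1)(-1) = 29
  (-1)(2) − (-2)(-5) = -12
Sum = 38, so (signed) Area = 38/2 = 19, |Area| = 19.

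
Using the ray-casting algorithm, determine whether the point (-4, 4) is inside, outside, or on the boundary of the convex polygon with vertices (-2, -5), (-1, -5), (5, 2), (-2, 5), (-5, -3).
The point (-4, 4) lies strictly outside the polygon

Cast a horizontal ray to the right from the query point and count how many polygon edges it crosses (each edge strictly once or zero times, handled with the usual half-open convention). 
Parity of crossings → even ⇒ outside.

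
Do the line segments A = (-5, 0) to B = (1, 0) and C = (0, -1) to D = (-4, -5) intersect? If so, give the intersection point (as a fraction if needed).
No (intersection of containing lines falls outside at least one segment)

Parametrize and solve: t = 1, s = -1/4. At least one of these is outside [0, 1], so the segments do not intersect.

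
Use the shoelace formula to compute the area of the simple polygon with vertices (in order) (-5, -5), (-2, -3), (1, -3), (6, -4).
Area = 11

Shoelace formula: Area = (1/2) |Σ_i (x_i · y_{i+1} − x_{i+1} · y_i)| (indices mod n). Compute each cross term:
  (-5)(-3) − (-2)(-5) = 5
  (-2)(-3) − (1)(-3) = 9
  (1)(-4) − (6)(-3) = 14
  (6)(-5) − (-5)(-4) = -50
Sum = -22, so (signed) Area = -22/2 = -11, |Area| = 11.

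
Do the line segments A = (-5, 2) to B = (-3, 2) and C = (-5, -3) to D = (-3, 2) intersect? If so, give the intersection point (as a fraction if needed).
Yes; intersection at (-3, 2) (t = 1 on AB, s = 1 on CD)

Parametrize AB as A + t(B − A) = (-5 + 2 t, 2 + 0 t) and CD as C + s(D − C) = (-5 + 2 s, -3 + 5 s). Solve the linear system for (t, s). Determinant = -10 ≠ 0, so a unique intersection of the containing lines exists. Solution: t = 1, s = 1 — both in [0, 1], so the segments cross. Intersection point: (-3, 2).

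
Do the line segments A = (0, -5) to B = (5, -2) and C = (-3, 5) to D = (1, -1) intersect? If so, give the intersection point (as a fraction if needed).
No (intersection of containing lines falls outside at least one segment)

Parametrize and solve: t = 11/21, s = 59/42. At least one of these is outside [0, 1], so the segments do not intersect.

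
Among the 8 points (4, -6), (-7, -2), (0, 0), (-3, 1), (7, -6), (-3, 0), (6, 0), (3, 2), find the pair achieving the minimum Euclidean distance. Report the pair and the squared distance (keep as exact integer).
Pair = ((-3, 1), (-3, 0)); squared distance = 1

Compute all C(8, 2) = 28 pairwise squared distances (x_i − x_j)² + (y_i − y_j)². The minimum is 1, attained by the pair ((-3, 1), (-3, 0)).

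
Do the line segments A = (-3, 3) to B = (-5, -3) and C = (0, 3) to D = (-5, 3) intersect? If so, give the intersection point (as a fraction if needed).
Yes; intersection at (-3, 3) (t = 0 on AB, s = 3/5 on CD)

Parametrize AB as A + t(B − A) = (-3 + -2 t, 3 + -6 t) and CD as C + s(D − C) = (0 + -5 s, 3 + 0 s). Solve the linear system for (t, s). Determinant = 30 ≠ 0, so a unique intersection of the containing lines exists. Solution: t = 0, s = 3/5 — both in [0, 1], so the segments cross. Intersection point: (-3, 3).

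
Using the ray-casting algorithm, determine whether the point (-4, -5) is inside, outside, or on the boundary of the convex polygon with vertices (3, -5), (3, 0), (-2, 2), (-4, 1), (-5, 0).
The point (-4, -5) lies strictly outside the polygon

Cast a horizontal ray to the right from the query point and count how many polygon edges it crosses (each edge strictly once or zero times, handled with the usual half-open convention). 
Parity of crossings → even ⇒ outside.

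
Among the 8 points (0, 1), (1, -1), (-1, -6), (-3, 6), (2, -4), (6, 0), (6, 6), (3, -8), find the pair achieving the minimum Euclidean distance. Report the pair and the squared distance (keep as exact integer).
Pair = ((0, 1), (1, -1)); squared distance = 5

Compute all C(8, 2) = 28 pairwise squared distances (x_i − x_j)² + (y_i − y_j)². The minimum is 5, attained by the pair ((0, 1), (1, -1)).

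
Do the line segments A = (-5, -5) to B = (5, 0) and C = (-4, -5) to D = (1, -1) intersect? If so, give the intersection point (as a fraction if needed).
Yes; intersection at (-7/3, -11/3) (t = 4/15 on AB, s = 1/3 on CD)

Parametrize AB as A + t(B − A) = (-5 + 10 t, -5 + 5 t) and CD as C + s(D − C) = (-4 + 5 s, -5 + 4 s). Solve the linear system for (t, s). Determinant = -15 ≠ 0, so a unique intersection of the containing lines exists. Solution: t = 4/15, s = 1/3 — both in [0, 1], so the segments cross. Intersection point: (-7/3, -11/3).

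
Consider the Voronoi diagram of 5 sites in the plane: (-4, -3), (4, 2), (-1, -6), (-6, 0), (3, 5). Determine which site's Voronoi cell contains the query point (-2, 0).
Nearest site = (-4, -3)

The Voronoi cell of site s contains exactly those query points closer to s than to any other site. Compute squared distances from q = (-2, 0) to each site:
  (-4 − -2)² + (-3 − 0)² = 13
  (-6 − -2)² + (0 − 0)² = 16
  (-1 − -2)² + (-6 − 0)² = 37
  (4 − -2)² + (2 − 0)² = 40
  (3 − -2)² + (5 − 0)² = 50
Minimum is attained by (-4, -3), so q lies in its Voronoi cell.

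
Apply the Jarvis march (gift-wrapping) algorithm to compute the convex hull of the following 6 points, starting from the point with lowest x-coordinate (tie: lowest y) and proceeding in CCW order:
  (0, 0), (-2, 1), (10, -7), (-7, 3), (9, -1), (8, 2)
Hull (CCW) = [(-7, 3), (10, -7), (9, -1), (8, 2)]

Jarvis march: at each step, from the current hull vertex p, select the next vertex q as the point such that every other point lies strictly to the left of (or on) the directed line p → q. (Equivalently: for every other point r, the cross product (q − p) × (r − p) ≥ 0.)
Starting point (lowest x, tie lowest y): (-7, 3). Wrap until returning to start. Resulting hull: (-7, 3), (10, -7), (9, -1), (8, 2).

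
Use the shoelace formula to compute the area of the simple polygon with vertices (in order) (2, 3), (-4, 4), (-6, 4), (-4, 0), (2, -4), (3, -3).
Area = 81/2

Shoelace formula: Area = (1/2) |Σ_i (x_i · y_{i+1} − x_{i+1} · y_i)| (indices mod n). Compute each cross term:
  (2)(4) − (-4)(3) = 20
  (-4)(4) − (-6)(4) = 8
  (-6)(0) − (-4)(4) = 16
  (-4)(-4) − (2)(0) = 16
  (2)(-3) − (3)(-4) = 6
  (3)(3) − (2)(-3) = 15
Sum = 81, so (signed) Area = 81/2 = 81/2, |Area| = 81/2.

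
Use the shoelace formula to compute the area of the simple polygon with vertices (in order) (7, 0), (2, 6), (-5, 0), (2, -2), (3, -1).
Area = 93/2

Shoelace formula: Area = (1/2) |Σ_i (x_i · y_{i+1} − x_{i+1} · y_i)| (indices mod n). Compute each cross term:
  (7)(6) − (2)(0) = 42
  (2)(0) − (-5)(6) = 30
  (-5)(-2) − (2)(0) = 10
  (2)(-1) − (3)(-2) = 4
  (3)(0) − (7)(-1) = 7
Sum = 93, so (signed) Area = 93/2 = 93/2, |Area| = 93/2.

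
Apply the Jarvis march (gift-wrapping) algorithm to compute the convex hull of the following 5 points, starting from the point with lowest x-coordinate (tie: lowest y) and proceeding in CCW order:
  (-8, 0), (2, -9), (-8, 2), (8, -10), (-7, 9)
Hull (CCW) = [(-8, 0), (2, -9), (8, -10), (-7, 9), (-8, 2)]

Jarvis march: at each step, from the current hull vertex p, select the next vertex q as the point such that every other point lies strictly to the left of (or on) the directed line p → q. (Equivalently: for every other point r, the cross product (q − p) × (r − p) ≥ 0.)
Starting point (lowest x, tie lowest y): (-8, 0). Wrap until returning to start. Resulting hull: (-8, 0), (2, -9), (8, -10), (-7, 9), (-8, 2).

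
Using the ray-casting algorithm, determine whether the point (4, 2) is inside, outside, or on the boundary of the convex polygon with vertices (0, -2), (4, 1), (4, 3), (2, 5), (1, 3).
The point (4, 2) lies on the polygon boundary

Boundary check: the query satisfies the collinearity and bounding-box conditions for some polygon edge, so it lies exactly on the boundary.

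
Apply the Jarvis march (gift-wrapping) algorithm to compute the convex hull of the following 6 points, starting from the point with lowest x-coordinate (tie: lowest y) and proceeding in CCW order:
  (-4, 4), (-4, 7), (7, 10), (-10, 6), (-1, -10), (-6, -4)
Hull (CCW) = [(-10, 6), (-6, -4), (-1, -10), (7, 10)]

Jarvis march: at each step, from the current hull vertex p, select the next vertex q as the point such that every other point lies strictly to the left of (or on) the directed line p → q. (Equivalently: for every other point r, the cross product (q − p) × (r − p) ≥ 0.)
Starting point (lowest x, tie lowest y): (-10, 6). Wrap until returning to start. Resulting hull: (-10, 6), (-6, -4), (-1, -10), (7, 10).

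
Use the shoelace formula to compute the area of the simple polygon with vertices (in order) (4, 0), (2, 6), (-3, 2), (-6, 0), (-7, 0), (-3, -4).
Area = 51

Shoelace formula: Area = (1/2) |Σ_i (x_i · y_{i+1} − x_{i+1} · y_i)| (indices mod n). Compute each cross term:
  (4)(6) − (2)(0) = 24
  (2)(2) − (-3)(6) = 22
  (-3)(0) − (-6)(2) = 12
  (-6)(0) − (-7)(0) = 0
  (-7)(-4) − (-3)(0) = 28
  (-3)(0) − (4)(-4) = 16
Sum = 102, so (signed) Area = 102/2 = 51, |Area| = 51.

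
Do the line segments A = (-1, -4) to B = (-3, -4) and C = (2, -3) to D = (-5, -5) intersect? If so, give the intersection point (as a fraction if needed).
Yes; intersection at (-3/2, -4) (t = 1/4 on AB, s = 1/2 on CD)

Parametrize AB as A + t(B − A) = (-1 + -2 t, -4 + 0 t) and CD as C + s(D − C) = (2 + -7 s, -3 + -2 s). Solve the linear system for (t, s). Determinant = -4 ≠ 0, so a unique intersection of the containing lines exists. Solution: t = 1/4, s = 1/2 — both in [0, 1], so the segments cross. Intersection point: (-3/2, -4).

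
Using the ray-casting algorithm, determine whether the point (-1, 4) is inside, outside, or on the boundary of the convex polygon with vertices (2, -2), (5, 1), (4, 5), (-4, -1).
The point (-1, 4) lies strictly outside the polygon

Cast a horizontal ray to the right from the query point and count how many polygon edges it crosses (each edge strictly once or zero times, handled with the usual half-open convention). 
Parity of crossings → even ⇒ outside.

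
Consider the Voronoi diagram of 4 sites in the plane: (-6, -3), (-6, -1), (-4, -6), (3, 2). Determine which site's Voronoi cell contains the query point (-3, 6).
Nearest site = (3, 2)

The Voronoi cell of site s contains exactly those query points closer to s than to any other site. Compute squared distances from q = (-3, 6) to each site:
  (3 − -3)² + (2 − 6)² = 52
  (-6 − -3)² + (-1 − 6)² = 58
  (-6 − -3)² + (-3 − 6)² = 90
  (-4 − -3)² + (-6 − 6)² = 145
Minimum is attained by (3, 2), so q lies in its Voronoi cell.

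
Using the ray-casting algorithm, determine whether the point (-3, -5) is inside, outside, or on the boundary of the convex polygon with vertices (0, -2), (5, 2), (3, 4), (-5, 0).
The point (-3, -5) lies strictly outside the polygon

Cast a horizontal ray to the right from the query point and count how many polygon edges it crosses (each edge strictly once or zero times, handled with the usual half-open convention). 
Parity of crossings → even ⇒ outside.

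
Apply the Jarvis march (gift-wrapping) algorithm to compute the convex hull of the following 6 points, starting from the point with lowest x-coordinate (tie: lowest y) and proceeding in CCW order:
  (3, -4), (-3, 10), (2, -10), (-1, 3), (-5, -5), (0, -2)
Hull (CCW) = [(-5, -5), (2, -10), (3, -4), (-3, 10)]

Jarvis march: at each step, from the current hull vertex p, select the next vertex q as the point such that every other point lies strictly to the left of (or on) the directed line p → q. (Equivalently: for every other point r, the cross product (q − p) × (r − p) ≥ 0.)
Starting point (lowest x, tie lowest y): (-5, -5). Wrap until returning to start. Resulting hull: (-5, -5), (2, -10), (3, -4), (-3, 10).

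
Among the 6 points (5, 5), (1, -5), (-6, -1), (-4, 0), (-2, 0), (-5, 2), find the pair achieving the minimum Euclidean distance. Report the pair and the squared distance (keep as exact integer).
Pair = ((-4, 0), (-2, 0)); squared distance = 4

Compute all C(6, 2) = 15 pairwise squared distances (x_i − x_j)² + (y_i − y_j)². The minimum is 4, attained by the pair ((-4, 0), (-2, 0)).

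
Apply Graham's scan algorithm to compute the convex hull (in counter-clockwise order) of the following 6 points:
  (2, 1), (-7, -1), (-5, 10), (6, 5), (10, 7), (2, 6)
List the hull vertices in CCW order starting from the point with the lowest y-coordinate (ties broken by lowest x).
Hull (CCW) = [(-7, -1), (2, 1), (10, 7), (-5, 10)]

Graham scan procedure:
  1. Find the pivot p₀ = point with lowest y (tie → lowest x): (-7, -1).
  2. Sort the remaining points by polar angle around p₀.
  3. Walk through sorted points, maintaining a stack; pop the top while the last three entries make a non-left turn (cross product ≤ 0).
  4. Final stack is the convex hull in CCW order: (-7, -1), (2, 1), (10, 7), (-5, 10).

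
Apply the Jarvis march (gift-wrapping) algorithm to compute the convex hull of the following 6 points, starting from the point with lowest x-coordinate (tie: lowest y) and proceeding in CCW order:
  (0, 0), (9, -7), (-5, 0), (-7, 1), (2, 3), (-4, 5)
Hull (CCW) = [(-7, 1), (9, -7), (2, 3), (-4, 5)]

Jarvis march: at each step, from the current hull vertex p, select the next vertex q as the point such that every other point lies strictly to the left of (or on) the directed line p → q. (Equivalently: for every other point r, the cross product (q − p) × (r − p) ≥ 0.)
Starting point (lowest x, tie lowest y): (-7, 1). Wrap until returning to start. Resulting hull: (-7, 1), (9, -7), (2, 3), (-4, 5).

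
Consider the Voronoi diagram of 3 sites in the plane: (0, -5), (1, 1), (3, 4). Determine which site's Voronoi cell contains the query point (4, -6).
Nearest site = (0, -5)

The Voronoi cell of site s contains exactly those query points closer to s than to any other site. Compute squared distances from q = (4, -6) to each site:
  (0 − 4)² + (-5 − -6)² = 17
  (1 − 4)² + (1 − -6)² = 58
  (3 − 4)² + (4 − -6)² = 101
Minimum is attained by (0, -5), so q lies in its Voronoi cell.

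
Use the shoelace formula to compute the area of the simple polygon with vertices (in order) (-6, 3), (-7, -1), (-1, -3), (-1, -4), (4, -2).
Area = 33

Shoelace formula: Area = (1/2) |Σ_i (x_i · y_{i+1} − x_{i+1} · y_i)| (indices mod n). Compute each cross term:
  (-6)(-1) − (-7)(3) = 27
  (-7)(-3) − (-1)(-1) = 20
  (-1)(-4) − (-1)(-3) = 1
  (-1)(-2) − (4)(-4) = 18
  (4)(3) − (-6)(-2) = 0
Sum = 66, so (signed) Area = 66/2 = 33, |Area| = 33.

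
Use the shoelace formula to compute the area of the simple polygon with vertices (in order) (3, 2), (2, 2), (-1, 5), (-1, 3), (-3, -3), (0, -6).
Area = 32

Shoelace formula: Area = (1/2) |Σ_i (x_i · y_{i+1} − x_{i+1} · y_i)| (indices mod n). Compute each cross term:
  (3)(2) − (2)(2) = 2
  (2)(5) − (-1)(2) = 12
  (-1)(3) − (-1)(5) = 2
  (-1)(-3) − (-3)(3) = 12
  (-3)(-6) − (0)(-3) = 18
  (0)(2) − (3)(-6) = 18
Sum = 64, so (signed) Area = 64/2 = 32, |Area| = 32.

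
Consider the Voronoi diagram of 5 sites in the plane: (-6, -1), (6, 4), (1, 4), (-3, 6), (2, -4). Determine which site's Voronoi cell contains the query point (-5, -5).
Nearest site = (-6, -1)

The Voronoi cell of site s contains exactly those query points closer to s than to any other site. Compute squared distances from q = (-5, -5) to each site:
  (-6 − -5)² + (-1 − -5)² = 17
  (2 − -5)² + (-4 − -5)² = 50
  (1 − -5)² + (4 − -5)² = 117
  (-3 − -5)² + (6 − -5)² = 125
  (6 − -5)² + (4 − -5)² = 202
Minimum is attained by (-6, -1), so q lies in its Voronoi cell.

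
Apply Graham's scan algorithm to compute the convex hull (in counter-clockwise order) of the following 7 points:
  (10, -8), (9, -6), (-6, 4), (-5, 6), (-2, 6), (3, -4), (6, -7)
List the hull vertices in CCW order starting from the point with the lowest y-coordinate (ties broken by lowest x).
Hull (CCW) = [(10, -8), (9, -6), (-2, 6), (-5, 6), (-6, 4), (6, -7)]

Graham scan procedure:
  1. Find the pivot p₀ = point with lowest y (tie → lowest x): (10, -8).
  2. Sort the remaining points by polar angle around p₀.
  3. Walk through sorted points, maintaining a stack; pop the top while the last three entries make a non-left turn (cross product ≤ 0).
  4. Final stack is the convex hull in CCW order: (10, -8), (9, -6), (-2, 6), (-5, 6), (-6, 4), (6, -7).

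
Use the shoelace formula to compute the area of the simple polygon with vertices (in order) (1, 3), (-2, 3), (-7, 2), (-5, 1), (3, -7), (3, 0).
Area = 91/2

Shoelace formula: Area = (1/2) |Σ_i (x_i · y_{i+1} − x_{i+1} · y_i)| (indices mod n). Compute each cross term:
  (1)(3) − (-2)(3) = 9
  (-2)(2) − (-7)(3) = 17
  (-7)(1) − (-5)(2) = 3
  (-5)(-7) − (3)(1) = 32
  (3)(0) − (3)(-7) = 21
  (3)(3) − (1)(0) = 9
Sum = 91, so (signed) Area = 91/2 = 91/2, |Area| = 91/2.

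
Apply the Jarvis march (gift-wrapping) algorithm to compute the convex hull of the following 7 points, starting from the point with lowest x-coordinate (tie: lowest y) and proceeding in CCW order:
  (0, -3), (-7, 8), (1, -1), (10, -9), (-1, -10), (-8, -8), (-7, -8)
Hull (CCW) = [(-8, -8), (-1, -10), (10, -9), (-7, 8)]

Jarvis march: at each step, from the current hull vertex p, select the next vertex q as the point such that every other point lies strictly to the left of (or on) the directed line p → q. (Equivalently: for every other point r, the cross product (q − p) × (r − p) ≥ 0.)
Starting point (lowest x, tie lowest y): (-8, -8). Wrap until returning to start. Resulting hull: (-8, -8), (-1, -10), (10, -9), (-7, 8).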